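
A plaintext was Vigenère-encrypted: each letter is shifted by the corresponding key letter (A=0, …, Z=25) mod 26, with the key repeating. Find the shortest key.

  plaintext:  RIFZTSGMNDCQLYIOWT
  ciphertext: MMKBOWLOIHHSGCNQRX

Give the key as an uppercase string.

VEFC

  i= 0: M-R = 21 → V
  i= 1: M-I =  4 → E
  i= 2: K-F =  5 → F
  i= 3: B-Z =  2 → C
  i= 4: O-T = 21 → V
  i= 5: W-S =  4 → E
  i= 6: L-G =  5 → F
  i= 7: O-M =  2 → C
  i= 8: I-N = 21 → V
  i= 9: H-D =  4 → E
  i=10: H-C =  5 → F
  i=11: S-Q =  2 → C
  i=12: G-L = 21 → V
  i=13: C-Y =  4 → E
  i=14: N-I =  5 → F
  i=15: Q-O =  2 → C
  i=16: R-W = 21 → V
  i=17: X-T =  4 → E
  shifts repeat with period 4: VEFC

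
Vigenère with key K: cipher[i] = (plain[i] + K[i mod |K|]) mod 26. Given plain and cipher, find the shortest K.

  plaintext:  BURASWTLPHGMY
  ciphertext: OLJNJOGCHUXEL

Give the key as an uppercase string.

  i= 0: O-B = 13 → N
  i= 1: L-U = 17 → R
  i= 2: J-R = 18 → S
  i= 3: N-A = 13 → N
  i= 4: J-S = 17 → R
  i= 5: O-W = 18 → S
  i= 6: G-T = 13 → N
  i= 7: C-L = 17 → R
  i= 8: H-P = 18 → S
  i= 9: U-H = 13 → N
  i=10: X-G = 17 → R
  i=11: E-M = 18 → S
  i=12: L-Y = 13 → N
  shifts repeat with period 3: NRS

NRS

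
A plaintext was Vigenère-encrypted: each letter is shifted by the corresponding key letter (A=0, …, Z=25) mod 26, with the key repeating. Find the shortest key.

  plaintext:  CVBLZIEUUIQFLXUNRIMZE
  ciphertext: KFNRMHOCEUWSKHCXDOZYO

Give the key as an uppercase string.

IKMGNZK

  i= 0: K-C =  8 → I
  i= 1: F-V = 10 → K
  i= 2: N-B = 12 → M
  i= 3: R-L =  6 → G
  i= 4: M-Z = 13 → N
  i= 5: H-I = 25 → Z
  i= 6: O-E = 10 → K
  i= 7: C-U =  8 → I
  i= 8: E-U = 10 → K
  i= 9: U-I = 12 → M
  i=10: W-Q =  6 → G
  i=11: S-F = 13 → N
  i=12: K-L = 25 → Z
  i=13: H-X = 10 → K
  i=14: C-U =  8 → I
  i=15: X-N = 10 → K
  i=16: D-R = 12 → M
  i=17: O-I =  6 → G
  i=18: Z-M = 13 → N
  i=19: Y-Z = 25 → Z
  i=20: O-E = 10 → K
  shifts repeat with period 7: IKMGNZK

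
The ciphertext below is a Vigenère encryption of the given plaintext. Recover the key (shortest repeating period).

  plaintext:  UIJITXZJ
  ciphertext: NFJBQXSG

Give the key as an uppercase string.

TXA

  i= 0: N-U = 19 → T
  i= 1: F-I = 23 → X
  i= 2: J-J =  0 → A
  i= 3: B-I = 19 → T
  i= 4: Q-T = 23 → X
  i= 5: X-X =  0 → A
  i= 6: S-Z = 19 → T
  i= 7: G-J = 23 → X
  shifts repeat with period 3: TXA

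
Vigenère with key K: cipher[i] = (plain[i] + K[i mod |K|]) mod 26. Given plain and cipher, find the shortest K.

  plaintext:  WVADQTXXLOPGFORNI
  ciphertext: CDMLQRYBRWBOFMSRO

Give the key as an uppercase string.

  i= 0: C-W =  6 → G
  i= 1: D-V =  8 → I
  i= 2: M-A = 12 → M
  i= 3: L-D =  8 → I
  i= 4: Q-Q =  0 → A
  i= 5: R-T = 24 → Y
  i= 6: Y-X =  1 → B
  i= 7: B-X =  4 → E
  i= 8: R-L =  6 → G
  i= 9: W-O =  8 → I
  i=10: B-P = 12 → M
  i=11: O-G =  8 → I
  i=12: F-F =  0 → A
  i=13: M-O = 24 → Y
  i=14: S-R =  1 → B
  i=15: R-N =  4 → E
  i=16: O-I =  6 → G
  shifts repeat with period 8: GIMIAYBE

GIMIAYBE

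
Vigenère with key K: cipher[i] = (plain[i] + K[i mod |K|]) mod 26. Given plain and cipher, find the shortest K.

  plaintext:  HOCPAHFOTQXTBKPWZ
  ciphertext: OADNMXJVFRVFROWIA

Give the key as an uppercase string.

  i= 0: O-H =  7 → H
  i= 1: A-O = 12 → M
  i= 2: D-C =  1 → B
  i= 3: N-P = 24 → Y
  i= 4: M-A = 12 → M
  i= 5: X-H = 16 → Q
  i= 6: J-F =  4 → E
  i= 7: V-O =  7 → H
  i= 8: F-T = 12 → M
  i= 9: R-Q =  1 → B
  i=10: V-X = 24 → Y
  i=11: F-T = 12 → M
  i=12: R-B = 16 → Q
  i=13: O-K =  4 → E
  i=14: W-P =  7 → H
  i=15: I-W = 12 → M
  i=16: A-Z =  1 → B
  shifts repeat with period 7: HMBYMQE

HMBYMQE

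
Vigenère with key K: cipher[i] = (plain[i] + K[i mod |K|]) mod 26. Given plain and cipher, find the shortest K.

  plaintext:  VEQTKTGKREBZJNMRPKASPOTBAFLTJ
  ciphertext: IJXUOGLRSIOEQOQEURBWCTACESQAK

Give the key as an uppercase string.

NFHBE

  i= 0: I-V = 13 → N
  i= 1: J-E =  5 → F
  i= 2: X-Q =  7 → H
  i= 3: U-T =  1 → B
  i= 4: O-K =  4 → E
  i= 5: G-T = 13 → N
  i= 6: L-G =  5 → F
  i= 7: R-K =  7 → H
  i= 8: S-R =  1 → B
  i= 9: I-E =  4 → E
  i=10: O-B = 13 → N
  i=11: E-Z =  5 → F
  i=12: Q-J =  7 → H
  i=13: O-N =  1 → B
  i=14: Q-M =  4 → E
  i=15: E-R = 13 → N
  i=16: U-P =  5 → F
  i=17: R-K =  7 → H
  i=18: B-A =  1 → B
  i=19: W-S =  4 → E
  i=20: C-P = 13 → N
  i=21: T-O =  5 → F
  i=22: A-T =  7 → H
  i=23: C-B =  1 → B
  i=24: E-A =  4 → E
  i=25: S-F = 13 → N
  i=26: Q-L =  5 → F
  i=27: A-T =  7 → H
  i=28: K-J =  1 → B
  shifts repeat with period 5: NFHBE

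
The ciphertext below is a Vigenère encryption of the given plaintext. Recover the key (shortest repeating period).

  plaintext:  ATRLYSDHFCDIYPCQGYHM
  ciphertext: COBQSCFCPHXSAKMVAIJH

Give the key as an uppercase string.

CVKFUK

  i= 0: C-A =  2 → C
  i= 1: O-T = 21 → V
  i= 2: B-R = 10 → K
  i= 3: Q-L =  5 → F
  i= 4: S-Y = 20 → U
  i= 5: C-S = 10 → K
  i= 6: F-D =  2 → C
  i= 7: C-H = 21 → V
  i= 8: P-F = 10 → K
  i= 9: H-C =  5 → F
  i=10: X-D = 20 → U
  i=11: S-I = 10 → K
  i=12: A-Y =  2 → C
  i=13: K-P = 21 → V
  i=14: M-C = 10 → K
  i=15: V-Q =  5 → F
  i=16: A-G = 20 → U
  i=17: I-Y = 10 → K
  i=18: J-H =  2 → C
  i=19: H-M = 21 → V
  shifts repeat with period 6: CVKFUK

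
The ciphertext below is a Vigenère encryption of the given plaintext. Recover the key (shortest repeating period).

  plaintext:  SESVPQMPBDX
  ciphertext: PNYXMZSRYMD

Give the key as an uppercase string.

  i= 0: P-S = 23 → X
  i= 1: N-E =  9 → J
  i= 2: Y-S =  6 → G
  i= 3: X-V =  2 → C
  i= 4: M-P = 23 → X
  i= 5: Z-Q =  9 → J
  i= 6: S-M =  6 → G
  i= 7: R-P =  2 → C
  i= 8: Y-B = 23 → X
  i= 9: M-D =  9 → J
  i=10: D-X =  6 → G
  shifts repeat with period 4: XJGC

XJGC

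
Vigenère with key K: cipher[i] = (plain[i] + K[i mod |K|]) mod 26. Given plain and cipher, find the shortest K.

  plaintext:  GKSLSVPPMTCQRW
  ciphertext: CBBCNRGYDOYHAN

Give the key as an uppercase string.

WRJRV

  i= 0: C-G = 22 → W
  i= 1: B-K = 17 → R
  i= 2: B-S =  9 → J
  i= 3: C-L = 17 → R
  i= 4: N-S = 21 → V
  i= 5: R-V = 22 → W
  i= 6: G-P = 17 → R
  i= 7: Y-P =  9 → J
  i= 8: D-M = 17 → R
  i= 9: O-T = 21 → V
  i=10: Y-C = 22 → W
  i=11: H-Q = 17 → R
  i=12: A-R =  9 → J
  i=13: N-W = 17 → R
  shifts repeat with period 5: WRJRV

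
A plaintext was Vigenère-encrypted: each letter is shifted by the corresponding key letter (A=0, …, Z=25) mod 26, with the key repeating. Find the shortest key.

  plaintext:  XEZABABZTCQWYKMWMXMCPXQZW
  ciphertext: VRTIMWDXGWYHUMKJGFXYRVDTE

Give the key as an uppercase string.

YNUILWC

  i= 0: V-X = 24 → Y
  i= 1: R-E = 13 → N
  i= 2: T-Z = 20 → U
  i= 3: I-A =  8 → I
  i= 4: M-B = 11 → L
  i= 5: W-A = 22 → W
  i= 6: D-B =  2 → C
  i= 7: X-Z = 24 → Y
  i= 8: G-T = 13 → N
  i= 9: W-C = 20 → U
  i=10: Y-Q =  8 → I
  i=11: H-W = 11 → L
  i=12: U-Y = 22 → W
  i=13: M-K =  2 → C
  i=14: K-M = 24 → Y
  i=15: J-W = 13 → N
  i=16: G-M = 20 → U
  i=17: F-X =  8 → I
  i=18: X-M = 11 → L
  i=19: Y-C = 22 → W
  i=20: R-P =  2 → C
  i=21: V-X = 24 → Y
  i=22: D-Q = 13 → N
  i=23: T-Z = 20 → U
  i=24: E-W =  8 → I
  shifts repeat with period 7: YNUILWC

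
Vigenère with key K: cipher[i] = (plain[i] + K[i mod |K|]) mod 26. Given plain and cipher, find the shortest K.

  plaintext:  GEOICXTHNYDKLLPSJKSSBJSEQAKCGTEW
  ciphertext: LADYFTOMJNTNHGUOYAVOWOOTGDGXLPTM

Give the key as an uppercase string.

  i= 0: L-G =  5 → F
  i= 1: A-E = 22 → W
  i= 2: D-O = 15 → P
  i= 3: Y-I = 16 → Q
  i= 4: F-C =  3 → D
  i= 5: T-X = 22 → W
  i= 6: O-T = 21 → V
  i= 7: M-H =  5 → F
  i= 8: J-N = 22 → W
  i= 9: N-Y = 15 → P
  i=10: T-D = 16 → Q
  i=11: N-K =  3 → D
  i=12: H-L = 22 → W
  i=13: G-L = 21 → V
  i=14: U-P =  5 → F
  i=15: O-S = 22 → W
  i=16: Y-J = 15 → P
  i=17: A-K = 16 → Q
  i=18: V-S =  3 → D
  i=19: O-S = 22 → W
  i=20: W-B = 21 → V
  i=21: O-J =  5 → F
  i=22: O-S = 22 → W
  i=23: T-E = 15 → P
  i=24: G-Q = 16 → Q
  i=25: D-A =  3 → D
  i=26: G-K = 22 → W
  i=27: X-C = 21 → V
  i=28: L-G =  5 → F
  i=29: P-T = 22 → W
  i=30: T-E = 15 → P
  i=31: M-W = 16 → Q
  shifts repeat with period 7: FWPQDWV

FWPQDWV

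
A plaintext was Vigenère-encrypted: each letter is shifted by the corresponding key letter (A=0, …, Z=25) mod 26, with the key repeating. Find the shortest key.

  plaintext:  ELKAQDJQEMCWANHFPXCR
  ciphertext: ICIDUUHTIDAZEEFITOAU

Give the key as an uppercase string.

  i= 0: I-E =  4 → E
  i= 1: C-L = 17 → R
  i= 2: I-K = 24 → Y
  i= 3: D-A =  3 → D
  i= 4: U-Q =  4 → E
  i= 5: U-D = 17 → R
  i= 6: H-J = 24 → Y
  i= 7: T-Q =  3 → D
  i= 8: I-E =  4 → E
  i= 9: D-M = 17 → R
  i=10: A-C = 24 → Y
  i=11: Z-W =  3 → D
  i=12: E-A =  4 → E
  i=13: E-N = 17 → R
  i=14: F-H = 24 → Y
  i=15: I-F =  3 → D
  i=16: T-P =  4 → E
  i=17: O-X = 17 → R
  i=18: A-C = 24 → Y
  i=19: U-R =  3 → D
  shifts repeat with period 4: ERYD

ERYD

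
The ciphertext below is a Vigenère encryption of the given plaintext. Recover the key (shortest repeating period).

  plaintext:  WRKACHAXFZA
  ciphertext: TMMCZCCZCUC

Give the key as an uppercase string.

  i= 0: T-W = 23 → X
  i= 1: M-R = 21 → V
  i= 2: M-K =  2 → C
  i= 3: C-A =  2 → C
  i= 4: Z-C = 23 → X
  i= 5: C-H = 21 → V
  i= 6: C-A =  2 → C
  i= 7: Z-X =  2 → C
  i= 8: C-F = 23 → X
  i= 9: U-Z = 21 → V
  i=10: C-A =  2 → C
  shifts repeat with period 4: XVCC

XVCC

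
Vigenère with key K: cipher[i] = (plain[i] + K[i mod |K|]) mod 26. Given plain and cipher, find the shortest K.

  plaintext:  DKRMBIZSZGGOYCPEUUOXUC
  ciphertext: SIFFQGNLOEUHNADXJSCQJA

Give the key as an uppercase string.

  i= 0: S-D = 15 → P
  i= 1: I-K = 24 → Y
  i= 2: F-R = 14 → O
  i= 3: F-M = 19 → T
  i= 4: Q-B = 15 → P
  i= 5: G-I = 24 → Y
  i= 6: N-Z = 14 → O
  i= 7: L-S = 19 → T
  i= 8: O-Z = 15 → P
  i= 9: E-G = 24 → Y
  i=10: U-G = 14 → O
  i=11: H-O = 19 → T
  i=12: N-Y = 15 → P
  i=13: A-C = 24 → Y
  i=14: D-P = 14 → O
  i=15: X-E = 19 → T
  i=16: J-U = 15 → P
  i=17: S-U = 24 → Y
  i=18: C-O = 14 → O
  i=19: Q-X = 19 → T
  i=20: J-U = 15 → P
  i=21: A-C = 24 → Y
  shifts repeat with period 4: PYOT

PYOT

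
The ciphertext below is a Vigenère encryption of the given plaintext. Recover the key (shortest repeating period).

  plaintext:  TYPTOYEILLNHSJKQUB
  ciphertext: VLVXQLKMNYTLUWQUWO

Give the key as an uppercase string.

  i= 0: V-T =  2 → C
  i= 1: L-Y = 13 → N
  i= 2: V-P =  6 → G
  i= 3: X-T =  4 → E
  i= 4: Q-O =  2 → C
  i= 5: L-Y = 13 → N
  i= 6: K-E =  6 → G
  i= 7: M-I =  4 → E
  i= 8: N-L =  2 → C
  i= 9: Y-L = 13 → N
  i=10: T-N =  6 → G
  i=11: L-H =  4 → E
  i=12: U-S =  2 → C
  i=13: W-J = 13 → N
  i=14: Q-K =  6 → G
  i=15: U-Q =  4 → E
  i=16: W-U =  2 → C
  i=17: O-B = 13 → N
  shifts repeat with period 4: CNGE

CNGE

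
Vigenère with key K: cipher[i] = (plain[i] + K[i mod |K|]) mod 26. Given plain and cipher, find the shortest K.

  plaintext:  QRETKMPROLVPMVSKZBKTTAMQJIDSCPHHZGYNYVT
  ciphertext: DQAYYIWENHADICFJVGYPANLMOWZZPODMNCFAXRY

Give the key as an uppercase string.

NZWFOWH

  i= 0: D-Q = 13 → N
  i= 1: Q-R = 25 → Z
  i= 2: A-E = 22 → W
  i= 3: Y-T =  5 → F
  i= 4: Y-K = 14 → O
  i= 5: I-M = 22 → W
  i= 6: W-P =  7 → H
  i= 7: E-R = 13 → N
  i= 8: N-O = 25 → Z
  i= 9: H-L = 22 → W
  i=10: A-V =  5 → F
  i=11: D-P = 14 → O
  i=12: I-M = 22 → W
  i=13: C-V =  7 → H
  i=14: F-S = 13 → N
  i=15: J-K = 25 → Z
  i=16: V-Z = 22 → W
  i=17: G-B =  5 → F
  i=18: Y-K = 14 → O
  i=19: P-T = 22 → W
  i=20: A-T =  7 → H
  i=21: N-A = 13 → N
  i=22: L-M = 25 → Z
  i=23: M-Q = 22 → W
  i=24: O-J =  5 → F
  i=25: W-I = 14 → O
  i=26: Z-D = 22 → W
  i=27: Z-S =  7 → H
  i=28: P-C = 13 → N
  i=29: O-P = 25 → Z
  i=30: D-H = 22 → W
  i=31: M-H =  5 → F
  i=32: N-Z = 14 → O
  i=33: C-G = 22 → W
  i=34: F-Y =  7 → H
  i=35: A-N = 13 → N
  i=36: X-Y = 25 → Z
  i=37: R-V = 22 → W
  i=38: Y-T =  5 → F
  shifts repeat with period 7: NZWFOWH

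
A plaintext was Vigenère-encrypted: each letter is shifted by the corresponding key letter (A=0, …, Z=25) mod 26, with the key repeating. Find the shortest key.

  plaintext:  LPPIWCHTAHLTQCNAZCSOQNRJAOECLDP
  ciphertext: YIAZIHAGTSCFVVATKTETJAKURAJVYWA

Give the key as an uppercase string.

NTLRMFT

  i= 0: Y-L = 13 → N
  i= 1: I-P = 19 → T
  i= 2: A-P = 11 → L
  i= 3: Z-I = 17 → R
  i= 4: I-W = 12 → M
  i= 5: H-C =  5 → F
  i= 6: A-H = 19 → T
  i= 7: G-T = 13 → N
  i= 8: T-A = 19 → T
  i= 9: S-H = 11 → L
  i=10: C-L = 17 → R
  i=11: F-T = 12 → M
  i=12: V-Q =  5 → F
  i=13: V-C = 19 → T
  i=14: A-N = 13 → N
  i=15: T-A = 19 → T
  i=16: K-Z = 11 → L
  i=17: T-C = 17 → R
  i=18: E-S = 12 → M
  i=19: T-O =  5 → F
  i=20: J-Q = 19 → T
  i=21: A-N = 13 → N
  i=22: K-R = 19 → T
  i=23: U-J = 11 → L
  i=24: R-A = 17 → R
  i=25: A-O = 12 → M
  i=26: J-E =  5 → F
  i=27: V-C = 19 → T
  i=28: Y-L = 13 → N
  i=29: W-D = 19 → T
  i=30: A-P = 11 → L
  shifts repeat with period 7: NTLRMFT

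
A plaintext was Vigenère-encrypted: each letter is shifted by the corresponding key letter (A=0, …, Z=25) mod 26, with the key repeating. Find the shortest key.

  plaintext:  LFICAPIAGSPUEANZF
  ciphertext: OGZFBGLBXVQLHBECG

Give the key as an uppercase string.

DBR

  i= 0: O-L =  3 → D
  i= 1: G-F =  1 → B
  i= 2: Z-I = 17 → R
  i= 3: F-C =  3 → D
  i= 4: B-A =  1 → B
  i= 5: G-P = 17 → R
  i= 6: L-I =  3 → D
  i= 7: B-A =  1 → B
  i= 8: X-G = 17 → R
  i= 9: V-S =  3 → D
  i=10: Q-P =  1 → B
  i=11: L-U = 17 → R
  i=12: H-E =  3 → D
  i=13: B-A =  1 → B
  i=14: E-N = 17 → R
  i=15: C-Z =  3 → D
  i=16: G-F =  1 → B
  shifts repeat with period 3: DBR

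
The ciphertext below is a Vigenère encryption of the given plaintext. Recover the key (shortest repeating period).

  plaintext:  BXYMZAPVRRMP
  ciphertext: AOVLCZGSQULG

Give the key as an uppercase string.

ZRXZD

  i= 0: A-B = 25 → Z
  i= 1: O-X = 17 → R
  i= 2: V-Y = 23 → X
  i= 3: L-M = 25 → Z
  i= 4: C-Z =  3 → D
  i= 5: Z-A = 25 → Z
  i= 6: G-P = 17 → R
  i= 7: S-V = 23 → X
  i= 8: Q-R = 25 → Z
  i= 9: U-R =  3 → D
  i=10: L-M = 25 → Z
  i=11: G-P = 17 → R
  shifts repeat with period 5: ZRXZD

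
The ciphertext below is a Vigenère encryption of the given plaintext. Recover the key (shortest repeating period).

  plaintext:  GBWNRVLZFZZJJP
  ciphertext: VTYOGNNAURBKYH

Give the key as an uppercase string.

  i= 0: V-G = 15 → P
  i= 1: T-B = 18 → S
  i= 2: Y-W =  2 → C
  i= 3: O-N =  1 → B
  i= 4: G-R = 15 → P
  i= 5: N-V = 18 → S
  i= 6: N-L =  2 → C
  i= 7: A-Z =  1 → B
  i= 8: U-F = 15 → P
  i= 9: R-Z = 18 → S
  i=10: B-Z =  2 → C
  i=11: K-J =  1 → B
  i=12: Y-J = 15 → P
  i=13: H-P = 18 → S
  shifts repeat with period 4: PSCB

PSCB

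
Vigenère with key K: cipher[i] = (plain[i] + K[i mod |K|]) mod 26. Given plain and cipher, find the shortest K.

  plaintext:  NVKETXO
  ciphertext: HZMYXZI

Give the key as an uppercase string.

  i= 0: H-N = 20 → U
  i= 1: Z-V =  4 → E
  i= 2: M-K =  2 → C
  i= 3: Y-E = 20 → U
  i= 4: X-T =  4 → E
  i= 5: Z-X =  2 → C
  i= 6: I-O = 20 → U
  shifts repeat with period 3: UEC

UEC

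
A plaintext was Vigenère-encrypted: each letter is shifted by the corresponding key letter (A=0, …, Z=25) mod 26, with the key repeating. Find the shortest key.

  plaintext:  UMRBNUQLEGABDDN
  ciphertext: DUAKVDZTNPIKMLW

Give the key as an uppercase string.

JIJ

  i= 0: D-U =  9 → J
  i= 1: U-M =  8 → I
  i= 2: A-R =  9 → J
  i= 3: K-B =  9 → J
  i= 4: V-N =  8 → I
  i= 5: D-U =  9 → J
  i= 6: Z-Q =  9 → J
  i= 7: T-L =  8 → I
  i= 8: N-E =  9 → J
  i= 9: P-G =  9 → J
  i=10: I-A =  8 → I
  i=11: K-B =  9 → J
  i=12: M-D =  9 → J
  i=13: L-D =  8 → I
  i=14: W-N =  9 → J
  shifts repeat with period 3: JIJ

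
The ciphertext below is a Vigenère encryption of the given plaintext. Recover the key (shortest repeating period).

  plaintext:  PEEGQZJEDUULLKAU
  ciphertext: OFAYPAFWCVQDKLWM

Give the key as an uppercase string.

  i= 0: O-P = 25 → Z
  i= 1: F-E =  1 → B
  i= 2: A-E = 22 → W
  i= 3: Y-G = 18 → S
  i= 4: P-Q = 25 → Z
  i= 5: A-Z =  1 → B
  i= 6: F-J = 22 → W
  i= 7: W-E = 18 → S
  i= 8: C-D = 25 → Z
  i= 9: V-U =  1 → B
  i=10: Q-U = 22 → W
  i=11: D-L = 18 → S
  i=12: K-L = 25 → Z
  i=13: L-K =  1 → B
  i=14: W-A = 22 → W
  i=15: M-U = 18 → S
  shifts repeat with period 4: ZBWS

ZBWS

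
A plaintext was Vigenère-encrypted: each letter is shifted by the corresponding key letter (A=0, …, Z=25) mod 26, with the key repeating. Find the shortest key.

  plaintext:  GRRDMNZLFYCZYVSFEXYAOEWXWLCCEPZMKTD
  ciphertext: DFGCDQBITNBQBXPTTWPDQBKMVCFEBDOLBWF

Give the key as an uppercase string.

XOPZRDC

  i= 0: D-G = 23 → X
  i= 1: F-R = 14 → O
  i= 2: G-R = 15 → P
  i= 3: C-D = 25 → Z
  i= 4: D-M = 17 → R
  i= 5: Q-N =  3 → D
  i= 6: B-Z =  2 → C
  i= 7: I-L = 23 → X
  i= 8: T-F = 14 → O
  i= 9: N-Y = 15 → P
  i=10: B-C = 25 → Z
  i=11: Q-Z = 17 → R
  i=12: B-Y =  3 → D
  i=13: X-V =  2 → C
  i=14: P-S = 23 → X
  i=15: T-F = 14 → O
  i=16: T-E = 15 → P
  i=17: W-X = 25 → Z
  i=18: P-Y = 17 → R
  i=19: D-A =  3 → D
  i=20: Q-O =  2 → C
  i=21: B-E = 23 → X
  i=22: K-W = 14 → O
  i=23: M-X = 15 → P
  i=24: V-W = 25 → Z
  i=25: C-L = 17 → R
  i=26: F-C =  3 → D
  i=27: E-C =  2 → C
  i=28: B-E = 23 → X
  i=29: D-P = 14 → O
  i=30: O-Z = 15 → P
  i=31: L-M = 25 → Z
  i=32: B-K = 17 → R
  i=33: W-T =  3 → D
  i=34: F-D =  2 → C
  shifts repeat with period 7: XOPZRDC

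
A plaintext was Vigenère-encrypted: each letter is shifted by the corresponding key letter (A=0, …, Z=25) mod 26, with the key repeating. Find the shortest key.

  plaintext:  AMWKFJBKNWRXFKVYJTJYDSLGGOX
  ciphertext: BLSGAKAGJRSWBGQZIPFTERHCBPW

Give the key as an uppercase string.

BZWWV

  i= 0: B-A =  1 → B
  i= 1: L-M = 25 → Z
  i= 2: S-W = 22 → W
  i= 3: G-K = 22 → W
  i= 4: A-F = 21 → V
  i= 5: K-J =  1 → B
  i= 6: A-B = 25 → Z
  i= 7: G-K = 22 → W
  i= 8: J-N = 22 → W
  i= 9: R-W = 21 → V
  i=10: S-R =  1 → B
  i=11: W-X = 25 → Z
  i=12: B-F = 22 → W
  i=13: G-K = 22 → W
  i=14: Q-V = 21 → V
  i=15: Z-Y =  1 → B
  i=16: I-J = 25 → Z
  i=17: P-T = 22 → W
  i=18: F-J = 22 → W
  i=19: T-Y = 21 → V
  i=20: E-D =  1 → B
  i=21: R-S = 25 → Z
  i=22: H-L = 22 → W
  i=23: C-G = 22 → W
  i=24: B-G = 21 → V
  i=25: P-O =  1 → B
  i=26: W-X = 25 → Z
  shifts repeat with period 5: BZWWV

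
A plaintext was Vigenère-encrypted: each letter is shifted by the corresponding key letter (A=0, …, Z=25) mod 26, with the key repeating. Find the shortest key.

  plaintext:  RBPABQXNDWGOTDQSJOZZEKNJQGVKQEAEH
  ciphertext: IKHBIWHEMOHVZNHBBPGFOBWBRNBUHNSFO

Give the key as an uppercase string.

RJSBHGK

  i= 0: I-R = 17 → R
  i= 1: K-B =  9 → J
  i= 2: H-P = 18 → S
  i= 3: B-A =  1 → B
  i= 4: I-B =  7 → H
  i= 5: W-Q =  6 → G
  i= 6: H-X = 10 → K
  i= 7: E-N = 17 → R
  i= 8: M-D =  9 → J
  i= 9: O-W = 18 → S
  i=10: H-G =  1 → B
  i=11: V-O =  7 → H
  i=12: Z-T =  6 → G
  i=13: N-D = 10 → K
  i=14: H-Q = 17 → R
  i=15: B-S =  9 → J
  i=16: B-J = 18 → S
  i=17: P-O =  1 → B
  i=18: G-Z =  7 → H
  i=19: F-Z =  6 → G
  i=20: O-E = 10 → K
  i=21: B-K = 17 → R
  i=22: W-N =  9 → J
  i=23: B-J = 18 → S
  i=24: R-Q =  1 → B
  i=25: N-G =  7 → H
  i=26: B-V =  6 → G
  i=27: U-K = 10 → K
  i=28: H-Q = 17 → R
  i=29: N-E =  9 → J
  i=30: S-A = 18 → S
  i=31: F-E =  1 → B
  i=32: O-H =  7 → H
  shifts repeat with period 7: RJSBHGK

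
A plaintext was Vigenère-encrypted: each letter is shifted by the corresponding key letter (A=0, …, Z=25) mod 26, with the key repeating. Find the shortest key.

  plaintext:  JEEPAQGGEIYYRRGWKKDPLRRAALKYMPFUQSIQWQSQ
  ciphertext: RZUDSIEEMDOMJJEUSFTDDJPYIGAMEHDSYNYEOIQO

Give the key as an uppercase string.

IVQOSSYY

  i= 0: R-J =  8 → I
  i= 1: Z-E = 21 → V
  i= 2: U-E = 16 → Q
  i= 3: D-P = 14 → O
  i= 4: S-A = 18 → S
  i= 5: I-Q = 18 → S
  i= 6: E-G = 24 → Y
  i= 7: E-G = 24 → Y
  i= 8: M-E =  8 → I
  i= 9: D-I = 21 → V
  i=10: O-Y = 16 → Q
  i=11: M-Y = 14 → O
  i=12: J-R = 18 → S
  i=13: J-R = 18 → S
  i=14: E-G = 24 → Y
  i=15: U-W = 24 → Y
  i=16: S-K =  8 → I
  i=17: F-K = 21 → V
  i=18: T-D = 16 → Q
  i=19: D-P = 14 → O
  i=20: D-L = 18 → S
  i=21: J-R = 18 → S
  i=22: P-R = 24 → Y
  i=23: Y-A = 24 → Y
  i=24: I-A =  8 → I
  i=25: G-L = 21 → V
  i=26: A-K = 16 → Q
  i=27: M-Y = 14 → O
  i=28: E-M = 18 → S
  i=29: H-P = 18 → S
  i=30: D-F = 24 → Y
  i=31: S-U = 24 → Y
  i=32: Y-Q =  8 → I
  i=33: N-S = 21 → V
  i=34: Y-I = 16 → Q
  i=35: E-Q = 14 → O
  i=36: O-W = 18 → S
  i=37: I-Q = 18 → S
  i=38: Q-S = 24 → Y
  i=39: O-Q = 24 → Y
  shifts repeat with period 8: IVQOSSYY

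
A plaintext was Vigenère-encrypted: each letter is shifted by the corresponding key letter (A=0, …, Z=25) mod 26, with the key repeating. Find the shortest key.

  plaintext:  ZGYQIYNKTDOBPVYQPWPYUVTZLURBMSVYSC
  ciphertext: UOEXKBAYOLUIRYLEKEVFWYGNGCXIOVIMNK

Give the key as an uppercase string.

  i= 0: U-Z = 21 → V
  i= 1: O-G =  8 → I
  i= 2: E-Y =  6 → G
  i= 3: X-Q =  7 → H
  i= 4: K-I =  2 → C
  i= 5: B-Y =  3 → D
  i= 6: A-N = 13 → N
  i= 7: Y-K = 14 → O
  i= 8: O-T = 21 → V
  i= 9: L-D =  8 → I
  i=10: U-O =  6 → G
  i=11: I-B =  7 → H
  i=12: R-P =  2 → C
  i=13: Y-V =  3 → D
  i=14: L-Y = 13 → N
  i=15: E-Q = 14 → O
  i=16: K-P = 21 → V
  i=17: E-W =  8 → I
  i=18: V-P =  6 → G
  i=19: F-Y =  7 → H
  i=20: W-U =  2 → C
  i=21: Y-V =  3 → D
  i=22: G-T = 13 → N
  i=23: N-Z = 14 → O
  i=24: G-L = 21 → V
  i=25: C-U =  8 → I
  i=26: X-R =  6 → G
  i=27: I-B =  7 → H
  i=28: O-M =  2 → C
  i=29: V-S =  3 → D
  i=30: I-V = 13 → N
  i=31: M-Y = 14 → O
  i=32: N-S = 21 → V
  i=33: K-C =  8 → I
  shifts repeat with period 8: VIGHCDNO

VIGHCDNO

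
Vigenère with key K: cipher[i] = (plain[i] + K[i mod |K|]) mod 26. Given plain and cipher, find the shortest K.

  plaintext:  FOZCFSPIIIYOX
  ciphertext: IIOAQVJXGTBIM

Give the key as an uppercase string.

  i= 0: I-F =  3 → D
  i= 1: I-O = 20 → U
  i= 2: O-Z = 15 → P
  i= 3: A-C = 24 → Y
  i= 4: Q-F = 11 → L
  i= 5: V-S =  3 → D
  i= 6: J-P = 20 → U
  i= 7: X-I = 15 → P
  i= 8: G-I = 24 → Y
  i= 9: T-I = 11 → L
  i=10: B-Y =  3 → D
  i=11: I-O = 20 → U
  i=12: M-X = 15 → P
  shifts repeat with period 5: DUPYL

DUPYL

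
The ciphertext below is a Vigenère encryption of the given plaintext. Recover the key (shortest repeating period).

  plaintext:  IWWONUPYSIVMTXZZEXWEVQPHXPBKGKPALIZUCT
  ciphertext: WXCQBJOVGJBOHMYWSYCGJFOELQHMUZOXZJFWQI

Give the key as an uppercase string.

OBGCOPZX

  i= 0: W-I = 14 → O
  i= 1: X-W =  1 → B
  i= 2: C-W =  6 → G
  i= 3: Q-O =  2 → C
  i= 4: B-N = 14 → O
  i= 5: J-U = 15 → P
  i= 6: O-P = 25 → Z
  i= 7: V-Y = 23 → X
  i= 8: G-S = 14 → O
  i= 9: J-I =  1 → B
  i=10: B-V =  6 → G
  i=11: O-M =  2 → C
  i=12: H-T = 14 → O
  i=13: M-X = 15 → P
  i=14: Y-Z = 25 → Z
  i=15: W-Z = 23 → X
  i=16: S-E = 14 → O
  i=17: Y-X =  1 → B
  i=18: C-W =  6 → G
  i=19: G-E =  2 → C
  i=20: J-V = 14 → O
  i=21: F-Q = 15 → P
  i=22: O-P = 25 → Z
  i=23: E-H = 23 → X
  i=24: L-X = 14 → O
  i=25: Q-P =  1 → B
  i=26: H-B =  6 → G
  i=27: M-K =  2 → C
  i=28: U-G = 14 → O
  i=29: Z-K = 15 → P
  i=30: O-P = 25 → Z
  i=31: X-A = 23 → X
  i=32: Z-L = 14 → O
  i=33: J-I =  1 → B
  i=34: F-Z =  6 → G
  i=35: W-U =  2 → C
  i=36: Q-C = 14 → O
  i=37: I-T = 15 → P
  shifts repeat with period 8: OBGCOPZX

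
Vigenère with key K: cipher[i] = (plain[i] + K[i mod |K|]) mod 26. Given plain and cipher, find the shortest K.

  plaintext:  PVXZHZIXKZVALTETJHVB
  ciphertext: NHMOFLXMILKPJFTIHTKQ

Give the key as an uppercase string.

  i= 0: N-P = 24 → Y
  i= 1: H-V = 12 → M
  i= 2: M-X = 15 → P
  i= 3: O-Z = 15 → P
  i= 4: F-H = 24 → Y
  i= 5: L-Z = 12 → M
  i= 6: X-I = 15 → P
  i= 7: M-X = 15 → P
  i= 8: I-K = 24 → Y
  i= 9: L-Z = 12 → M
  i=10: K-V = 15 → P
  i=11: P-A = 15 → P
  i=12: J-L = 24 → Y
  i=13: F-T = 12 → M
  i=14: T-E = 15 → P
  i=15: I-T = 15 → P
  i=16: H-J = 24 → Y
  i=17: T-H = 12 → M
  i=18: K-V = 15 → P
  i=19: Q-B = 15 → P
  shifts repeat with period 4: YMPP

YMPP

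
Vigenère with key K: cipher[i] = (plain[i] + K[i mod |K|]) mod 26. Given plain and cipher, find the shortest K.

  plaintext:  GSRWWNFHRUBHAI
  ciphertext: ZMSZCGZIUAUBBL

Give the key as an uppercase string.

TUBDG

  i= 0: Z-G = 19 → T
  i= 1: M-S = 20 → U
  i= 2: S-R =  1 → B
  i= 3: Z-W =  3 → D
  i= 4: C-W =  6 → G
  i= 5: G-N = 19 → T
  i= 6: Z-F = 20 → U
  i= 7: I-H =  1 → B
  i= 8: U-R =  3 → D
  i= 9: A-U =  6 → G
  i=10: U-B = 19 → T
  i=11: B-H = 20 → U
  i=12: B-A =  1 → B
  i=13: L-I =  3 → D
  shifts repeat with period 5: TUBDG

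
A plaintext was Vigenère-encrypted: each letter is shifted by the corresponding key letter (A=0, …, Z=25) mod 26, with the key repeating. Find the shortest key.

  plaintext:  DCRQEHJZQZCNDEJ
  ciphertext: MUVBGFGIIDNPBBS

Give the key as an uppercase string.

JSELCYX

  i= 0: M-D =  9 → J
  i= 1: U-C = 18 → S
  i= 2: V-R =  4 → E
  i= 3: B-Q = 11 → L
  i= 4: G-E =  2 → C
  i= 5: F-H = 24 → Y
  i= 6: G-J = 23 → X
  i= 7: I-Z =  9 → J
  i= 8: I-Q = 18 → S
  i= 9: D-Z =  4 → E
  i=10: N-C = 11 → L
  i=11: P-N =  2 → C
  i=12: B-D = 24 → Y
  i=13: B-E = 23 → X
  i=14: S-J =  9 → J
  shifts repeat with period 7: JSELCYX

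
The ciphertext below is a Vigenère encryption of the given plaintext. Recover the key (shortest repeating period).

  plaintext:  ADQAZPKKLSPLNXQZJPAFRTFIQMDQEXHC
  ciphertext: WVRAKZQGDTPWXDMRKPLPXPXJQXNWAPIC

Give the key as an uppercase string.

  i= 0: W-A = 22 → W
  i= 1: V-D = 18 → S
  i= 2: R-Q =  1 → B
  i= 3: A-A =  0 → A
  i= 4: K-Z = 11 → L
  i= 5: Z-P = 10 → K
  i= 6: Q-K =  6 → G
  i= 7: G-K = 22 → W
  i= 8: D-L = 18 → S
  i= 9: T-S =  1 → B
  i=10: P-P =  0 → A
  i=11: W-L = 11 → L
  i=12: X-N = 10 → K
  i=13: D-X =  6 → G
  i=14: M-Q = 22 → W
  i=15: R-Z = 18 → S
  i=16: K-J =  1 → B
  i=17: P-P =  0 → A
  i=18: L-A = 11 → L
  i=19: P-F = 10 → K
  i=20: X-R =  6 → G
  i=21: P-T = 22 → W
  i=22: X-F = 18 → S
  i=23: J-I =  1 → B
  i=24: Q-Q =  0 → A
  i=25: X-M = 11 → L
  i=26: N-D = 10 → K
  i=27: W-Q =  6 → G
  i=28: A-E = 22 → W
  i=29: P-X = 18 → S
  i=30: I-H =  1 → B
  i=31: C-C =  0 → A
  shifts repeat with period 7: WSBALKG

WSBALKG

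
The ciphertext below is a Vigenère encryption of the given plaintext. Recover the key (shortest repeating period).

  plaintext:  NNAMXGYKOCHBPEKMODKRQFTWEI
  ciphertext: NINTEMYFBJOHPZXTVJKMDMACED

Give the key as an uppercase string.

AVNHHG

  i= 0: N-N =  0 → A
  i= 1: I-N = 21 → V
  i= 2: N-A = 13 → N
  i= 3: T-M =  7 → H
  i= 4: E-X =  7 → H
  i= 5: M-G =  6 → G
  i= 6: Y-Y =  0 → A
  i= 7: F-K = 21 → V
  i= 8: B-O = 13 → N
  i= 9: J-C =  7 → H
  i=10: O-H =  7 → H
  i=11: H-B =  6 → G
  i=12: P-P =  0 → A
  i=13: Z-E = 21 → V
  i=14: X-K = 13 → N
  i=15: T-M =  7 → H
  i=16: V-O =  7 → H
  i=17: J-D =  6 → G
  i=18: K-K =  0 → A
  i=19: M-R = 21 → V
  i=20: D-Q = 13 → N
  i=21: M-F =  7 → H
  i=22: A-T =  7 → H
  i=23: C-W =  6 → G
  i=24: E-E =  0 → A
  i=25: D-I = 21 → V
  shifts repeat with period 6: AVNHHG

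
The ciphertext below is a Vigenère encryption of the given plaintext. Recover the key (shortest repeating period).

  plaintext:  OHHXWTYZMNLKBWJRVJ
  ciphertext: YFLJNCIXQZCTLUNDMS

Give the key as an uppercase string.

KYEMRJ

  i= 0: Y-O = 10 → K
  i= 1: F-H = 24 → Y
  i= 2: L-H =  4 → E
  i= 3: J-X = 12 → M
  i= 4: N-W = 17 → R
  i= 5: C-T =  9 → J
  i= 6: I-Y = 10 → K
  i= 7: X-Z = 24 → Y
  i= 8: Q-M =  4 → E
  i= 9: Z-N = 12 → M
  i=10: C-L = 17 → R
  i=11: T-K =  9 → J
  i=12: L-B = 10 → K
  i=13: U-W = 24 → Y
  i=14: N-J =  4 → E
  i=15: D-R = 12 → M
  i=16: M-V = 17 → R
  i=17: S-J =  9 → J
  shifts repeat with period 6: KYEMRJ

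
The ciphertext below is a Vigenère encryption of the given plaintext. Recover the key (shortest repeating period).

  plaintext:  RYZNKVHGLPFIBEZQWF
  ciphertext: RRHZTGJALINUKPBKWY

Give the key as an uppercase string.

  i= 0: R-R =  0 → A
  i= 1: R-Y = 19 → T
  i= 2: H-Z =  8 → I
  i= 3: Z-N = 12 → M
  i= 4: T-K =  9 → J
  i= 5: G-V = 11 → L
  i= 6: J-H =  2 → C
  i= 7: A-G = 20 → U
  i= 8: L-L =  0 → A
  i= 9: I-P = 19 → T
  i=10: N-F =  8 → I
  i=11: U-I = 12 → M
  i=12: K-B =  9 → J
  i=13: P-E = 11 → L
  i=14: B-Z =  2 → C
  i=15: K-Q = 20 → U
  i=16: W-W =  0 → A
  i=17: Y-F = 19 → T
  shifts repeat with period 8: ATIMJLCU

ATIMJLCU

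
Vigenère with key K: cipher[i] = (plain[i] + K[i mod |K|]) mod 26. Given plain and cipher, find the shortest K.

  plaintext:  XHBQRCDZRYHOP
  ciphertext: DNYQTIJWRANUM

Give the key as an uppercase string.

GGXAC

  i= 0: D-X =  6 → G
  i= 1: N-H =  6 → G
  i= 2: Y-B = 23 → X
  i= 3: Q-Q =  0 → A
  i= 4: T-R =  2 → C
  i= 5: I-C =  6 → G
  i= 6: J-D =  6 → G
  i= 7: W-Z = 23 → X
  i= 8: R-R =  0 → A
  i= 9: A-Y =  2 → C
  i=10: N-H =  6 → G
  i=11: U-O =  6 → G
  i=12: M-P = 23 → X
  shifts repeat with period 5: GGXAC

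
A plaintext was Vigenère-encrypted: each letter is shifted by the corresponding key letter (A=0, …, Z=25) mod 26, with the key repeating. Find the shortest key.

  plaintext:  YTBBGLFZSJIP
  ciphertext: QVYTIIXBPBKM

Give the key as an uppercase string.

  i= 0: Q-Y = 18 → S
  i= 1: V-T =  2 → C
  i= 2: Y-B = 23 → X
  i= 3: T-B = 18 → S
  i= 4: I-G =  2 → C
  i= 5: I-L = 23 → X
  i= 6: X-F = 18 → S
  i= 7: B-Z =  2 → C
  i= 8: P-S = 23 → X
  i= 9: B-J = 18 → S
  i=10: K-I =  2 → C
  i=11: M-P = 23 → X
  shifts repeat with period 3: SCX

SCX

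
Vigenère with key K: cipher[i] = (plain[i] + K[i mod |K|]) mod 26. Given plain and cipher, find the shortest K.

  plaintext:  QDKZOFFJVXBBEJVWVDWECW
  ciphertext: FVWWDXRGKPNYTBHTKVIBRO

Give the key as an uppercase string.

PSMX

  i= 0: F-Q = 15 → P
  i= 1: V-D = 18 → S
  i= 2: W-K = 12 → M
  i= 3: W-Z = 23 → X
  i= 4: D-O = 15 → P
  i= 5: X-F = 18 → S
  i= 6: R-F = 12 → M
  i= 7: G-J = 23 → X
  i= 8: K-V = 15 → P
  i= 9: P-X = 18 → S
  i=10: N-B = 12 → M
  i=11: Y-B = 23 → X
  i=12: T-E = 15 → P
  i=13: B-J = 18 → S
  i=14: H-V = 12 → M
  i=15: T-W = 23 → X
  i=16: K-V = 15 → P
  i=17: V-D = 18 → S
  i=18: I-W = 12 → M
  i=19: B-E = 23 → X
  i=20: R-C = 15 → P
  i=21: O-W = 18 → S
  shifts repeat with period 4: PSMX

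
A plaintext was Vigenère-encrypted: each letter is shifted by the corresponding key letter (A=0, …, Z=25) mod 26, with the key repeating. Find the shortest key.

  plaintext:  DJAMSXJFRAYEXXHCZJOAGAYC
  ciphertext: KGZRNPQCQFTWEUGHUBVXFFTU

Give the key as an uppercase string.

HXZFVS

  i= 0: K-D =  7 → H
  i= 1: G-J = 23 → X
  i= 2: Z-A = 25 → Z
  i= 3: R-M =  5 → F
  i= 4: N-S = 21 → V
  i= 5: P-X = 18 → S
  i= 6: Q-J =  7 → H
  i= 7: C-F = 23 → X
  i= 8: Q-R = 25 → Z
  i= 9: F-A =  5 → F
  i=10: T-Y = 21 → V
  i=11: W-E = 18 → S
  i=12: E-X =  7 → H
  i=13: U-X = 23 → X
  i=14: G-H = 25 → Z
  i=15: H-C =  5 → F
  i=16: U-Z = 21 → V
  i=17: B-J = 18 → S
  i=18: V-O =  7 → H
  i=19: X-A = 23 → X
  i=20: F-G = 25 → Z
  i=21: F-A =  5 → F
  i=22: T-Y = 21 → V
  i=23: U-C = 18 → S
  shifts repeat with period 6: HXZFVS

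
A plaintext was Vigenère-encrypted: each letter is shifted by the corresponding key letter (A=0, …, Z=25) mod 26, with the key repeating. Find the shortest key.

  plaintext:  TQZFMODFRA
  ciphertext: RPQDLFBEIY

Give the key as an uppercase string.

  i= 0: R-T = 24 → Y
  i= 1: P-Q = 25 → Z
  i= 2: Q-Z = 17 → R
  i= 3: D-F = 24 → Y
  i= 4: L-M = 25 → Z
  i= 5: F-O = 17 → R
  i= 6: B-D = 24 → Y
  i= 7: E-F = 25 → Z
  i= 8: I-R = 17 → R
  i= 9: Y-A = 24 → Y
  shifts repeat with period 3: YZR

YZR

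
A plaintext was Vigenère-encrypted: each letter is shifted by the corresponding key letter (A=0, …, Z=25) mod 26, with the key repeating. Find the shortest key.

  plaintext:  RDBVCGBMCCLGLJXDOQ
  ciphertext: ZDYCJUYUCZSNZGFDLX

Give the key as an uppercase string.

IAXHHOX

  i= 0: Z-R =  8 → I
  i= 1: D-D =  0 → A
  i= 2: Y-B = 23 → X
  i= 3: C-V =  7 → H
  i= 4: J-C =  7 → H
  i= 5: U-G = 14 → O
  i= 6: Y-B = 23 → X
  i= 7: U-M =  8 → I
  i= 8: C-C =  0 → A
  i= 9: Z-C = 23 → X
  i=10: S-L =  7 → H
  i=11: N-G =  7 → H
  i=12: Z-L = 14 → O
  i=13: G-J = 23 → X
  i=14: F-X =  8 → I
  i=15: D-D =  0 → A
  i=16: L-O = 23 → X
  i=17: X-Q =  7 → H
  shifts repeat with period 7: IAXHHOX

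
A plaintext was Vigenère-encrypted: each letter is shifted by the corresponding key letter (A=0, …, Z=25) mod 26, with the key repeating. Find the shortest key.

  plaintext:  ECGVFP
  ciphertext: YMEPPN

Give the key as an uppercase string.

  i= 0: Y-E = 20 → U
  i= 1: M-C = 10 → K
  i= 2: E-G = 24 → Y
  i= 3: P-V = 20 → U
  i= 4: P-F = 10 → K
  i= 5: N-P = 24 → Y
  shifts repeat with period 3: UKY

UKY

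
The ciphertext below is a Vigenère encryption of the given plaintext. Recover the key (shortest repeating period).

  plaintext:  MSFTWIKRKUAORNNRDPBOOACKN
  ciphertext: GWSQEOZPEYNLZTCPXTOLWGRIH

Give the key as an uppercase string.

UENXIGPY

  i= 0: G-M = 20 → U
  i= 1: W-S =  4 → E
  i= 2: S-F = 13 → N
  i= 3: Q-T = 23 → X
  i= 4: E-W =  8 → I
  i= 5: O-I =  6 → G
  i= 6: Z-K = 15 → P
  i= 7: P-R = 24 → Y
  i= 8: E-K = 20 → U
  i= 9: Y-U =  4 → E
  i=10: N-A = 13 → N
  i=11: L-O = 23 → X
  i=12: Z-R =  8 → I
  i=13: T-N =  6 → G
  i=14: C-N = 15 → P
  i=15: P-R = 24 → Y
  i=16: X-D = 20 → U
  i=17: T-P =  4 → E
  i=18: O-B = 13 → N
  i=19: L-O = 23 → X
  i=20: W-O =  8 → I
  i=21: G-A =  6 → G
  i=22: R-C = 15 → P
  i=23: I-K = 24 → Y
  i=24: H-N = 20 → U
  shifts repeat with period 8: UENXIGPY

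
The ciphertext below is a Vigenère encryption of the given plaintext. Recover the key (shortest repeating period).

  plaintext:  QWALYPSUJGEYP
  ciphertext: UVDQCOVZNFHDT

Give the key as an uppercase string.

  i= 0: U-Q =  4 → E
  i= 1: V-W = 25 → Z
  i= 2: D-A =  3 → D
  i= 3: Q-L =  5 → F
  i= 4: C-Y =  4 → E
  i= 5: O-P = 25 → Z
  i= 6: V-S =  3 → D
  i= 7: Z-U =  5 → F
  i= 8: N-J =  4 → E
  i= 9: F-G = 25 → Z
  i=10: H-E =  3 → D
  i=11: D-Y =  5 → F
  i=12: T-P =  4 → E
  shifts repeat with period 4: EZDF

EZDF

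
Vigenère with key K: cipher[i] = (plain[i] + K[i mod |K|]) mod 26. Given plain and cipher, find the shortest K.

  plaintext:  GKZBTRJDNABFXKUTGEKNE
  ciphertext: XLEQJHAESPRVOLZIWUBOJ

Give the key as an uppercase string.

  i= 0: X-G = 17 → R
  i= 1: L-K =  1 → B
  i= 2: E-Z =  5 → F
  i= 3: Q-B = 15 → P
  i= 4: J-T = 16 → Q
  i= 5: H-R = 16 → Q
  i= 6: A-J = 17 → R
  i= 7: E-D =  1 → B
  i= 8: S-N =  5 → F
  i= 9: P-A = 15 → P
  i=10: R-B = 16 → Q
  i=11: V-F = 16 → Q
  i=12: O-X = 17 → R
  i=13: L-K =  1 → B
  i=14: Z-U =  5 → F
  i=15: I-T = 15 → P
  i=16: W-G = 16 → Q
  i=17: U-E = 16 → Q
  i=18: B-K = 17 → R
  i=19: O-N =  1 → B
  i=20: J-E =  5 → F
  shifts repeat with period 6: RBFPQQ

RBFPQQ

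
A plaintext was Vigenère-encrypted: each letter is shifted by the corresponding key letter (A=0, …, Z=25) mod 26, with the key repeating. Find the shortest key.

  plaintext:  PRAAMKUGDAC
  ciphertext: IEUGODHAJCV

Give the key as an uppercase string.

  i= 0: I-P = 19 → T
  i= 1: E-R = 13 → N
  i= 2: U-A = 20 → U
  i= 3: G-A =  6 → G
  i= 4: O-M =  2 → C
  i= 5: D-K = 19 → T
  i= 6: H-U = 13 → N
  i= 7: A-G = 20 → U
  i= 8: J-D =  6 → G
  i= 9: C-A =  2 → C
  i=10: V-C = 19 → T
  shifts repeat with period 5: TNUGC

TNUGC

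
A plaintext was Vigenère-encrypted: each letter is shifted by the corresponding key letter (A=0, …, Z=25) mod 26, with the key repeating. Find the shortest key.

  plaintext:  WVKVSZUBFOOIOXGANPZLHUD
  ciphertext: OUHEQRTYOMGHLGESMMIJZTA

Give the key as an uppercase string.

SZXJY

  i= 0: O-W = 18 → S
  i= 1: U-V = 25 → Z
  i= 2: H-K = 23 → X
  i= 3: E-V =  9 → J
  i= 4: Q-S = 24 → Y
  i= 5: R-Z = 18 → S
  i= 6: T-U = 25 → Z
  i= 7: Y-B = 23 → X
  i= 8: O-F =  9 → J
  i= 9: M-O = 24 → Y
  i=10: G-O = 18 → S
  i=11: H-I = 25 → Z
  i=12: L-O = 23 → X
  i=13: G-X =  9 → J
  i=14: E-G = 24 → Y
  i=15: S-A = 18 → S
  i=16: M-N = 25 → Z
  i=17: M-P = 23 → X
  i=18: I-Z =  9 → J
  i=19: J-L = 24 → Y
  i=20: Z-H = 18 → S
  i=21: T-U = 25 → Z
  i=22: A-D = 23 → X
  shifts repeat with period 5: SZXJY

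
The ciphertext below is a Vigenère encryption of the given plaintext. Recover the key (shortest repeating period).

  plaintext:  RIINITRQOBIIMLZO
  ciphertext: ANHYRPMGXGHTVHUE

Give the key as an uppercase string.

  i= 0: A-R =  9 → J
  i= 1: N-I =  5 → F
  i= 2: H-I = 25 → Z
  i= 3: Y-N = 11 → L
  i= 4: R-I =  9 → J
  i= 5: P-T = 22 → W
  i= 6: M-R = 21 → V
  i= 7: G-Q = 16 → Q
  i= 8: X-O =  9 → J
  i= 9: G-B =  5 → F
  i=10: H-I = 25 → Z
  i=11: T-I = 11 → L
  i=12: V-M =  9 → J
  i=13: H-L = 22 → W
  i=14: U-Z = 21 → V
  i=15: E-O = 16 → Q
  shifts repeat with period 8: JFZLJWVQ

JFZLJWVQ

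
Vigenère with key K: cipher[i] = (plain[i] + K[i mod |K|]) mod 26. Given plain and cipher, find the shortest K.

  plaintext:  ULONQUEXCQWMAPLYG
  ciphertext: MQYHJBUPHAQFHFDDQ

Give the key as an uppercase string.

SFKUTHQ

  i= 0: M-U = 18 → S
  i= 1: Q-L =  5 → F
  i= 2: Y-O = 10 → K
  i= 3: H-N = 20 → U
  i= 4: J-Q = 19 → T
  i= 5: B-U =  7 → H
  i= 6: U-E = 16 → Q
  i= 7: P-X = 18 → S
  i= 8: H-C =  5 → F
  i= 9: A-Q = 10 → K
  i=10: Q-W = 20 → U
  i=11: F-M = 19 → T
  i=12: H-A =  7 → H
  i=13: F-P = 16 → Q
  i=14: D-L = 18 → S
  i=15: D-Y =  5 → F
  i=16: Q-G = 10 → K
  shifts repeat with period 7: SFKUTHQ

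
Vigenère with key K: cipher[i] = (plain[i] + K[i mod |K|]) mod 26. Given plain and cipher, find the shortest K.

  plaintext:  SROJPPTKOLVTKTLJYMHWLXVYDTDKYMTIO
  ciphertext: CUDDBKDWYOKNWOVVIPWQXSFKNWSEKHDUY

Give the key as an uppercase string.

  i= 0: C-S = 10 → K
  i= 1: U-R =  3 → D
  i= 2: D-O = 15 → P
  i= 3: D-J = 20 → U
  i= 4: B-P = 12 → M
  i= 5: K-P = 21 → V
  i= 6: D-T = 10 → K
  i= 7: W-K = 12 → M
  i= 8: Y-O = 10 → K
  i= 9: O-L =  3 → D
  i=10: K-V = 15 → P
  i=11: N-T = 20 → U
  i=12: W-K = 12 → M
  i=13: O-T = 21 → V
  i=14: V-L = 10 → K
  i=15: V-J = 12 → M
  i=16: I-Y = 10 → K
  i=17: P-M =  3 → D
  i=18: W-H = 15 → P
  i=19: Q-W = 20 → U
  i=20: X-L = 12 → M
  i=21: S-X = 21 → V
  i=22: F-V = 10 → K
  i=23: K-Y = 12 → M
  i=24: N-D = 10 → K
  i=25: W-T =  3 → D
  i=26: S-D = 15 → P
  i=27: E-K = 20 → U
  i=28: K-Y = 12 → M
  i=29: H-M = 21 → V
  i=30: D-T = 10 → K
  i=31: U-I = 12 → M
  i=32: Y-O = 10 → K
  shifts repeat with period 8: KDPUMVKM

KDPUMVKM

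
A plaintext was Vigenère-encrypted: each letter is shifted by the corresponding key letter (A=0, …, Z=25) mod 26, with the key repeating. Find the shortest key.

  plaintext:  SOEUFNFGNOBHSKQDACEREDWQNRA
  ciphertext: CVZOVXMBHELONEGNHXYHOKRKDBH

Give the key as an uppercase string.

  i= 0: C-S = 10 → K
  i= 1: V-O =  7 → H
  i= 2: Z-E = 21 → V
  i= 3: O-U = 20 → U
  i= 4: V-F = 16 → Q
  i= 5: X-N = 10 → K
  i= 6: M-F =  7 → H
  i= 7: B-G = 21 → V
  i= 8: H-N = 20 → U
  i= 9: E-O = 16 → Q
  i=10: L-B = 10 → K
  i=11: O-H =  7 → H
  i=12: N-S = 21 → V
  i=13: E-K = 20 → U
  i=14: G-Q = 16 → Q
  i=15: N-D = 10 → K
  i=16: H-A =  7 → H
  i=17: X-C = 21 → V
  i=18: Y-E = 20 → U
  i=19: H-R = 16 → Q
  i=20: O-E = 10 → K
  i=21: K-D =  7 → H
  i=22: R-W = 21 → V
  i=23: K-Q = 20 → U
  i=24: D-N = 16 → Q
  i=25: B-R = 10 → K
  i=26: H-A =  7 → H
  shifts repeat with period 5: KHVUQ

KHVUQ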